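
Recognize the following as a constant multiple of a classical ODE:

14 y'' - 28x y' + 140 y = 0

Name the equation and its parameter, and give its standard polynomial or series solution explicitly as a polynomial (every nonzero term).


All three coefficients share the factor 14; dividing through by 14 gives  y'' - 2x y' + 10 y = 0.
This matches the Hermite equation y'' - 2x y' + 2n y = 0 with 2n = 10, so n = 5; the polynomial solution is H_5(x).
With y = sum_k a_k x^k, matching x^k gives (k+2)(k+1) a_{k+2} = 2(k - n) a_k = 2(k - 5) a_k. The right side vanishes at k = 5, so the series with the parity of 5 terminates at degree 5.
Standard normalization: leading coefficient of H_n is 2^n, so a_5 = 2^5 = 32. Work downward with a_k = (k+1)(k+2) a_{k+2} / (2(k - n)):
  a_3 = (4)(5)(32) / (2(3 - 5)) = 640/(-4) = -160
  a_1 = (2)(3)(-160) / (2(1 - 5)) = -960/(-8) = 120
Hence H_5(x) = 32 x^5 - 160 x^3 + 120 x.

H_5(x); series = 32 x^5 - 160 x^3 + 120 x


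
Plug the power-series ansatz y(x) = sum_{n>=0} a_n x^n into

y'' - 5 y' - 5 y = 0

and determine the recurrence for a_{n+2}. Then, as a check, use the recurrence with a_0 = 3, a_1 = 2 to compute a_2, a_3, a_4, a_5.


Substitute y = sum_n a_n x^n.
y''(x) has coefficient (n+2)(n+1) a_{n+2} at x^n;
-5 y'(x) has coefficient -5 (n+1) a_{n+1} at x^n;
-5 y(x) has coefficient -5 a_n at x^n.
Matching x^n: (n+2)(n+1) a_{n+2} - 5 (n+1) a_{n+1} - 5 a_n = 0.
Thus a_{n+2} = [5 (n+1) a_{n+1} + 5 a_n] / ((n+1)(n+2)).

Check with a_0 = 3, a_1 = 2 (apply the recurrence for n = 0, 1, 2, 3): a_0 = 3, a_1 = 2, a_2 = 25/2, a_3 = 45/2, a_4 = 100/3, a_5 = 935/24.

a_(n+2) = [5 (n+1) a_(n+1) + 5 a_n] / ((n+1)(n+2)); check: a_0 = 3, a_1 = 2, a_2 = 25/2, a_3 = 45/2, a_4 = 100/3, a_5 = 935/24


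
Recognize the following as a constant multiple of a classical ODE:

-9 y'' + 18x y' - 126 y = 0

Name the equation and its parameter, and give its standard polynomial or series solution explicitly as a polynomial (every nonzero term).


All three coefficients share the factor -9; dividing through by -9 gives  y'' - 2x y' + 14 y = 0.
This matches the Hermite equation y'' - 2x y' + 2n y = 0 with 2n = 14, so n = 7; the polynomial solution is H_7(x).
With y = sum_k a_k x^k, matching x^k gives (k+2)(k+1) a_{k+2} = 2(k - n) a_k = 2(k - 7) a_k. The right side vanishes at k = 7, so the series with the parity of 7 terminates at degree 7.
Standard normalization: leading coefficient of H_n is 2^n, so a_7 = 2^7 = 128. Work downward with a_k = (k+1)(k+2) a_{k+2} / (2(k - n)):
  a_5 = (6)(7)(128) / (2(5 - 7)) = 5376/(-4) = -1344
  a_3 = (4)(5)(-1344) / (2(3 - 7)) = -26880/(-8) = 3360
  a_1 = (2)(3)(3360) / (2(1 - 7)) = 20160/(-12) = -1680
Hence H_7(x) = 128 x^7 - 1344 x^5 + 3360 x^3 - 1680 x.

H_7(x); series = 128 x^7 - 1344 x^5 + 3360 x^3 - 1680 x


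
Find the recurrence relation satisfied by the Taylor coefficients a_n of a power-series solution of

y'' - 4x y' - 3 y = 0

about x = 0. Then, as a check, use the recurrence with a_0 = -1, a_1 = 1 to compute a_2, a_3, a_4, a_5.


Substitute y = sum_n a_n x^n.
y''(x) has coefficient (n+2)(n+1) a_{n+2} at x^n;
-4 x y'(x) has coefficient -4 n a_n at x^n (shift);
-3 y(x) has coefficient -3 a_n at x^n.
Matching x^n: (n+2)(n+1) a_{n+2} + (-4n - 3) a_n = 0.
Thus a_{n+2} = (4n + 3) / ((n+1)(n+2)) * a_n.

Check with a_0 = -1, a_1 = 1 (apply the recurrence for n = 0, 1, 2, 3): a_0 = -1, a_1 = 1, a_2 = -3/2, a_3 = 7/6, a_4 = -11/8, a_5 = 7/8.

a_(n+2) = (4n + 3) / ((n+1)(n+2)) * a_n; check: a_0 = -1, a_1 = 1, a_2 = -3/2, a_3 = 7/6, a_4 = -11/8, a_5 = 7/8


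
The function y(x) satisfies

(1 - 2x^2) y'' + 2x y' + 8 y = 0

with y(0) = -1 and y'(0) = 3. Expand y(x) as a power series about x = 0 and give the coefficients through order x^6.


Ansatz: y(x) = sum_{n>=0} a_n x^n, so y'(x) = sum_{n>=1} n a_n x^(n-1) and y''(x) = sum_{n>=2} n(n-1) a_n x^(n-2).
Substitute into P(x) y'' + Q(x) y' + R(x) y = 0 with P(x) = 1 - 2x^2, Q(x) = 2x, R(x) = 8, and match powers of x.
Initial conditions: a_0 = -1, a_1 = 3.
Setting the coefficient of each power of x to zero and solving order by order (substituting the coefficients already found):
  x^0: 2 a_2 + 8 a_0 = 0  ->  2 a_2 = -8 a_0 = 8  ->  a_2 = 4
  x^1: 6 a_3 + 10 a_1 = 0  ->  6 a_3 = -10 a_1 = -30  ->  a_3 = -5
  x^2: 12 a_4 + 8 a_2 = 0  ->  12 a_4 = -8 a_2 = -32  ->  a_4 = -8/3
  x^3: 20 a_5 + 2 a_3 = 0  ->  20 a_5 = -2 a_3 = 10  ->  a_5 = 1/2
  x^4: 30 a_6 - 8 a_4 = 0  ->  30 a_6 = 8 a_4 = -64/3  ->  a_6 = -32/45
Truncated series: y(x) = -1 + 3 x + 4 x^2 - 5 x^3 - (8/3) x^4 + (1/2) x^5 - (32/45) x^6 + O(x^7).

a_0 = -1; a_1 = 3; a_2 = 4; a_3 = -5; a_4 = -8/3; a_5 = 1/2; a_6 = -32/45


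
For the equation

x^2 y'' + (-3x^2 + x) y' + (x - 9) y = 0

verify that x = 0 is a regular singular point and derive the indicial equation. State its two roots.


Divide by x^2 to reach normal form y'' + P_1(x) y' + P_2(x) y = 0 with P_1(x) = -3 + 1/x and P_2(x) = 1/x - 9/x^2.
x = 0 is a singular point because the y'-coefficient -3 + 1/x has a pole at x = 0 and the y-coefficient 1/x - 9/x^2 has a pole at x = 0.
It is a regular singular point because x P_1(x) = p(x) = 1 - 3x and x^2 P_2(x) = q(x) = x - 9 are polynomials, hence analytic at x = 0.
p(0) = 1,  q(0) = -9.
Indicial equation: r(r-1) + p(0) r + q(0) = 0, i.e. r^2 + (p(0) - 1) r + q(0) = 0, i.e. r^2 - 9 = 0.
Discriminant: (0)^2 - 4(-9) = 36, so r = (0 ± 6)/2.
Solving: r_1 = 3, r_2 = -3.

indicial: r^2 - 9 = 0; roots r_1 = 3, r_2 = -3


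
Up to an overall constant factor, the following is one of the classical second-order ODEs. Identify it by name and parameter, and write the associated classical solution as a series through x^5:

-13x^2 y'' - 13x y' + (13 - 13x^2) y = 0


All three coefficients share the factor -13; dividing through by -13 gives  x^2 y'' + x y' + (x^2 - 1) y = 0.
This matches the Bessel equation x^2 y'' + x y' + (x^2 - nu^2) y = 0 with nu^2 = 1, so nu = 1; the solution bounded at x = 0 is J_1(x).
Frobenius at x = 0: indicial roots ±nu; for r = nu the recurrence k(k + 2nu) c_k = -c_{k-2} gives the standard series J_nu(x) = sum_{k>=0} (-1)^k / (k! (k+nu)!) (x/2)^(2k+nu). Evaluate the first 3 terms:
  k = 0: (-1)^0 / (0! * 1! * 2^1) x^1 = 1/(1*1*2) x^1 = (1/2) x^1
  k = 1: (-1)^1 / (1! * 2! * 2^3) x^3 = -1/(1*2*8) x^3 = (-1/16) x^3
  k = 2: (-1)^2 / (2! * 3! * 2^5) x^5 = 1/(2*6*32) x^5 = (1/384) x^5
Hence J_1(x) = x^5/384 - x^3/16 + x/2 + ....

J_1(x); series = x^5/384 - x^3/16 + x/2


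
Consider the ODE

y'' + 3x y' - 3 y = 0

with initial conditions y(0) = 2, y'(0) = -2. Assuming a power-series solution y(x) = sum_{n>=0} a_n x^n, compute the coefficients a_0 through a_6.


Ansatz: y(x) = sum_{n>=0} a_n x^n, so y'(x) = sum_{n>=1} n a_n x^(n-1) and y''(x) = sum_{n>=2} n(n-1) a_n x^(n-2).
Substitute into P(x) y'' + Q(x) y' + R(x) y = 0 with P(x) = 1, Q(x) = 3x, R(x) = -3, and match powers of x.
Initial conditions: a_0 = 2, a_1 = -2.
Setting the coefficient of each power of x to zero and solving order by order (substituting the coefficients already found):
  x^0: 2 a_2 - 3 a_0 = 0  ->  2 a_2 = 3 a_0 = 6  ->  a_2 = 3
  x^1: 6 a_3 = 0  ->  a_3 = 0
  x^2: 12 a_4 + 3 a_2 = 0  ->  12 a_4 = -3 a_2 = -9  ->  a_4 = -3/4
  x^3: 20 a_5 + 6 a_3 = 0  ->  20 a_5 = -6 a_3 = 0  ->  a_5 = 0
  x^4: 30 a_6 + 9 a_4 = 0  ->  30 a_6 = -9 a_4 = 27/4  ->  a_6 = 9/40
Truncated series: y(x) = 2 - 2 x + 3 x^2 - (3/4) x^4 + (9/40) x^6 + O(x^7).

a_0 = 2; a_1 = -2; a_2 = 3; a_3 = 0; a_4 = -3/4; a_5 = 0; a_6 = 9/40


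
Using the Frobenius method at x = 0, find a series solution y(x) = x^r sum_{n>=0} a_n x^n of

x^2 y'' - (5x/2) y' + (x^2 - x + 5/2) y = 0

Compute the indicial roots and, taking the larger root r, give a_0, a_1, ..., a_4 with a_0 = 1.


Write in Frobenius form y'' + (p(x)/x) y' + (q(x)/x^2) y = 0:
  p(x) = -5/2,  q(x) = x^2 - x + 5/2.
Indicial equation: r(r-1) + (-5/2) r + (5/2) = 0 -> roots r_1 = 5/2, r_2 = 1.
Take r = r_1 = 5/2. Let y(x) = x^r sum_{n>=0} a_n x^n with a_0 = 1.
Substitute y = x^r sum a_n x^n and match x^{r+n}. The recurrence is
  D(n) a_n - 1 a_{n-1} + 1 a_{n-2} = 0,  where D(n) = (r+n)(r+n-1) + (-5/2)(r+n) + (5/2).
  a_n = [1 a_{n-1} - 1 a_{n-2}] / D(n).
Since the indicial polynomial factors as (r - r_1)(r - r_2), D(n) = (r_1 + n - r_1)(r_1 + n - r_2) = n(n + 3/2).
Evaluating step by step (a_0 = 1):
  n = 1: D(1) = 1(1 + 3/2) = 5/2; numerator = 1(1) = 1; a_1 = (1)/(5/2) = 2/5
  n = 2: D(2) = 2(2 + 3/2) = 7; numerator = 1(2/5) - 1(1) = -3/5; a_2 = (-3/5)/(7) = -3/35
  n = 3: D(3) = 3(3 + 3/2) = 27/2; numerator = 1(-3/35) - 1(2/5) = -17/35; a_3 = (-17/35)/(27/2) = -34/945
  n = 4: D(4) = 4(4 + 3/2) = 22; numerator = 1(-34/945) - 1(-3/35) = 47/945; a_4 = (47/945)/(22) = 47/20790

r = 5/2; a_0 = 1; a_1 = 2/5; a_2 = -3/35; a_3 = -34/945; a_4 = 47/20790


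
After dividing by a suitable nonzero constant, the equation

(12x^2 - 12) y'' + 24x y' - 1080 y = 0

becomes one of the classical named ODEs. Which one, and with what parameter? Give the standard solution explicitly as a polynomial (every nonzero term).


All three coefficients share the factor -12; dividing through by -12 gives  (1 - x^2) y'' - 2x y' + 90 y = 0.
This matches the Legendre equation (1 - x^2) y'' - 2x y' + n(n+1) y = 0 (note the -2x y' term) with n(n+1) = 90, so n = 9; the polynomial solution is P_9(x).
With y = sum_k a_k x^k, matching x^k gives (k+2)(k+1) a_{k+2} = [k(k+1) - n(n+1)] a_k = (k - 9)(k + 10) a_k. The right side vanishes at k = 9, so the series with the parity of 9 terminates at degree 9.
Standard normalization (P_n(1) = 1): leading coefficient (2n)!/(2^n (n!)^2) = 6402373705728000/(512*131681894400) = 12155/128, so a_9 = 12155/128. Work downward with a_k = (k+1)(k+2) a_{k+2} / ((k - 9)(k + 10)):
  a_7 = (8)(9)(12155/128) / ((7 - 9)(7 + 10)) = (109395/16)/(-34) = -6435/32
  a_5 = (6)(7)(-6435/32) / ((5 - 9)(5 + 10)) = (-135135/16)/(-60) = 9009/64
  a_3 = (4)(5)(9009/64) / ((3 - 9)(3 + 10)) = (45045/16)/(-78) = -1155/32
  a_1 = (2)(3)(-1155/32) / ((1 - 9)(1 + 10)) = (-3465/16)/(-88) = 315/128
Hence P_9(x) = 12155 x^9/128 - 6435 x^7/32 + 9009 x^5/64 - 1155 x^3/32 + 315 x/128.

P_9(x); series = 12155 x^9/128 - 6435 x^7/32 + 9009 x^5/64 - 1155 x^3/32 + 315 x/128


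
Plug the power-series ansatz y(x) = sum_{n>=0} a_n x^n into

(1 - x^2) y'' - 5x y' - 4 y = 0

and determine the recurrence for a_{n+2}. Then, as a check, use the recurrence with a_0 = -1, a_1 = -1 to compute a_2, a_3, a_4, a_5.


Substitute y = sum_n a_n x^n.
(1 - 1 x^2) y'' contributes (n+2)(n+1) a_{n+2} - n(n-1) a_n at x^n.
-5 x y'(x) contributes -5 n a_n at x^n.
-4 y(x) contributes -4 a_n at x^n.
Matching x^n: (n+2)(n+1) a_{n+2} + (-n(n-1) - 5 n - 4) a_n = 0.
Thus a_{n+2} = (n(n-1) + 5 n + 4) / ((n+1)(n+2)) * a_n.

Check with a_0 = -1, a_1 = -1 (apply the recurrence for n = 0, 1, 2, 3): a_0 = -1, a_1 = -1, a_2 = -2, a_3 = -3/2, a_4 = -8/3, a_5 = -15/8.

a_(n+2) = (n(n-1) + 5 n + 4) / ((n+1)(n+2)) * a_n; check: a_0 = -1, a_1 = -1, a_2 = -2, a_3 = -3/2, a_4 = -8/3, a_5 = -15/8


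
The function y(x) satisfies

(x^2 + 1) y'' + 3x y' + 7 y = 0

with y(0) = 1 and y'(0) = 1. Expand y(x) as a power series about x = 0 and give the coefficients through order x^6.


Ansatz: y(x) = sum_{n>=0} a_n x^n, so y'(x) = sum_{n>=1} n a_n x^(n-1) and y''(x) = sum_{n>=2} n(n-1) a_n x^(n-2).
Substitute into P(x) y'' + Q(x) y' + R(x) y = 0 with P(x) = x^2 + 1, Q(x) = 3x, R(x) = 7, and match powers of x.
Initial conditions: a_0 = 1, a_1 = 1.
Setting the coefficient of each power of x to zero and solving order by order (substituting the coefficients already found):
  x^0: 2 a_2 + 7 a_0 = 0  ->  2 a_2 = -7 a_0 = -7  ->  a_2 = -7/2
  x^1: 6 a_3 + 10 a_1 = 0  ->  6 a_3 = -10 a_1 = -10  ->  a_3 = -5/3
  x^2: 12 a_4 + 15 a_2 = 0  ->  12 a_4 = -15 a_2 = 105/2  ->  a_4 = 35/8
  x^3: 20 a_5 + 22 a_3 = 0  ->  20 a_5 = -22 a_3 = 110/3  ->  a_5 = 11/6
  x^4: 30 a_6 + 31 a_4 = 0  ->  30 a_6 = -31 a_4 = -1085/8  ->  a_6 = -217/48
Truncated series: y(x) = 1 + x - (7/2) x^2 - (5/3) x^3 + (35/8) x^4 + (11/6) x^5 - (217/48) x^6 + O(x^7).

a_0 = 1; a_1 = 1; a_2 = -7/2; a_3 = -5/3; a_4 = 35/8; a_5 = 11/6; a_6 = -217/48


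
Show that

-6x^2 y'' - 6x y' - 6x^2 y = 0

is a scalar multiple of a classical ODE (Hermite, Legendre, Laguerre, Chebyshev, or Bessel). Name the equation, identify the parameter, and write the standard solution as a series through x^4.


All three coefficients share the factor -6; dividing through by -6 gives  x^2 y'' + x y' + x^2 y = 0.
This matches the Bessel equation x^2 y'' + x y' + (x^2 - nu^2) y = 0 with nu^2 = 0, so nu = 0; the solution bounded at x = 0 is J_0(x).
Frobenius at x = 0: indicial roots ±nu; for r = nu the recurrence k(k + 2nu) c_k = -c_{k-2} gives the standard series J_nu(x) = sum_{k>=0} (-1)^k / (k! (k+nu)!) (x/2)^(2k+nu). Evaluate the first 3 terms:
  k = 0: (-1)^0 / (0! * 0! * 2^0) x^0 = 1/(1*1*1) x^0 = (1) x^0
  k = 1: (-1)^1 / (1! * 1! * 2^2) x^2 = -1/(1*1*4) x^2 = (-1/4) x^2
  k = 2: (-1)^2 / (2! * 2! * 2^4) x^4 = 1/(2*2*16) x^4 = (1/64) x^4
Hence J_0(x) = x^4/64 - x^2/4 + 1 + ....

J_0(x); series = x^4/64 - x^2/4 + 1


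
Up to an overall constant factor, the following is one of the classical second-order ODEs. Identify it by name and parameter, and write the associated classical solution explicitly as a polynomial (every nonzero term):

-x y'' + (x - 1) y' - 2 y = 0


All three coefficients share the factor -1; dividing through by -1 gives  x y'' + (1 - x) y' + 2 y = 0.
This matches the Laguerre equation x y'' + (1 - x) y' + n y = 0 with n = 2; the polynomial solution is L_2(x).
With y = sum_k a_k x^k, matching x^k gives (k+1)k a_{k+1} + (k+1) a_{k+1} - k a_k + n a_k = 0, i.e. (k+1)^2 a_{k+1} = (k - n) a_k = (k - 2) a_k. The right side vanishes at k = 2, so the series terminates at degree 2.
Standard normalization L_n(0) = 1 gives a_0 = 1. Work upward with a_{k+1} = (k - 2) a_k / (k+1)^2:
  a_1 = (0 - 2)(1) / 1^2 = -2/1 = -2
  a_2 = (1 - 2)(-2) / 2^2 = 2/4 = 1/2
Hence L_2(x) = x^2/2 - 2 x + 1.

L_2(x); series = x^2/2 - 2 x + 1


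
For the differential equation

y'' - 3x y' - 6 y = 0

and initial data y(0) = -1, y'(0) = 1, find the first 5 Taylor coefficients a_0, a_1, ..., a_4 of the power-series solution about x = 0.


Ansatz: y(x) = sum_{n>=0} a_n x^n, so y'(x) = sum_{n>=1} n a_n x^(n-1) and y''(x) = sum_{n>=2} n(n-1) a_n x^(n-2).
Substitute into P(x) y'' + Q(x) y' + R(x) y = 0 with P(x) = 1, Q(x) = -3x, R(x) = -6, and match powers of x.
Initial conditions: a_0 = -1, a_1 = 1.
Setting the coefficient of each power of x to zero and solving order by order (substituting the coefficients already found):
  x^0: 2 a_2 - 6 a_0 = 0  ->  2 a_2 = 6 a_0 = -6  ->  a_2 = -3
  x^1: 6 a_3 - 9 a_1 = 0  ->  6 a_3 = 9 a_1 = 9  ->  a_3 = 3/2
  x^2: 12 a_4 - 12 a_2 = 0  ->  12 a_4 = 12 a_2 = -36  ->  a_4 = -3
Truncated series: y(x) = -1 + x - 3 x^2 + (3/2) x^3 - 3 x^4 + O(x^5).

a_0 = -1; a_1 = 1; a_2 = -3; a_3 = 3/2; a_4 = -3


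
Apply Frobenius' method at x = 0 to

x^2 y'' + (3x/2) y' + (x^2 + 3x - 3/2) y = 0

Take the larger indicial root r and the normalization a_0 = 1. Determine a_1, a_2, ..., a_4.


Write in Frobenius form y'' + (p(x)/x) y' + (q(x)/x^2) y = 0:
  p(x) = 3/2,  q(x) = x^2 + 3x - 3/2.
Indicial equation: r(r-1) + (3/2) r + (-3/2) = 0 -> roots r_1 = 1, r_2 = -3/2.
Take r = r_1 = 1. Let y(x) = x^r sum_{n>=0} a_n x^n with a_0 = 1.
Substitute y = x^r sum a_n x^n and match x^{r+n}. The recurrence is
  D(n) a_n + 3 a_{n-1} + 1 a_{n-2} = 0,  where D(n) = (r+n)(r+n-1) + (3/2)(r+n) + (-3/2).
  a_n = [-3 a_{n-1} - 1 a_{n-2}] / D(n).
Since the indicial polynomial factors as (r - r_1)(r - r_2), D(n) = (r_1 + n - r_1)(r_1 + n - r_2) = n(n + 5/2).
Evaluating step by step (a_0 = 1):
  n = 1: D(1) = 1(1 + 5/2) = 7/2; numerator = -3(1) = -3; a_1 = (-3)/(7/2) = -6/7
  n = 2: D(2) = 2(2 + 5/2) = 9; numerator = -3(-6/7) - 1(1) = 11/7; a_2 = (11/7)/(9) = 11/63
  n = 3: D(3) = 3(3 + 5/2) = 33/2; numerator = -3(11/63) - 1(-6/7) = 1/3; a_3 = (1/3)/(33/2) = 2/99
  n = 4: D(4) = 4(4 + 5/2) = 26; numerator = -3(2/99) - 1(11/63) = -163/693; a_4 = (-163/693)/(26) = -163/18018

r = 1; a_0 = 1; a_1 = -6/7; a_2 = 11/63; a_3 = 2/99; a_4 = -163/18018


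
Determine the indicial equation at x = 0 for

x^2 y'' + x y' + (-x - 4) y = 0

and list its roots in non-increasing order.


Divide by x^2 to reach normal form y'' + P_1(x) y' + P_2(x) y = 0 with P_1(x) = 1/x and P_2(x) = -1/x - 4/x^2.
x = 0 is a singular point because the y'-coefficient 1/x has a pole at x = 0 and the y-coefficient -1/x - 4/x^2 has a pole at x = 0.
It is a regular singular point because x P_1(x) = p(x) = 1 and x^2 P_2(x) = q(x) = -x - 4 are polynomials, hence analytic at x = 0.
p(0) = 1,  q(0) = -4.
Indicial equation: r(r-1) + p(0) r + q(0) = 0, i.e. r^2 + (p(0) - 1) r + q(0) = 0, i.e. r^2 - 4 = 0.
Discriminant: (0)^2 - 4(-4) = 16, so r = (0 ± 4)/2.
Solving: r_1 = 2, r_2 = -2.

indicial: r^2 - 4 = 0; roots r_1 = 2, r_2 = -2


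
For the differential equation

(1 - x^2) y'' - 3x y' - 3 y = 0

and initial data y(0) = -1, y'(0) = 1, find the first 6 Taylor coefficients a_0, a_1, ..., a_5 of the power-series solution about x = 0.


Ansatz: y(x) = sum_{n>=0} a_n x^n, so y'(x) = sum_{n>=1} n a_n x^(n-1) and y''(x) = sum_{n>=2} n(n-1) a_n x^(n-2).
Substitute into P(x) y'' + Q(x) y' + R(x) y = 0 with P(x) = 1 - x^2, Q(x) = -3x, R(x) = -3, and match powers of x.
Initial conditions: a_0 = -1, a_1 = 1.
Setting the coefficient of each power of x to zero and solving order by order (substituting the coefficients already found):
  x^0: 2 a_2 - 3 a_0 = 0  ->  2 a_2 = 3 a_0 = -3  ->  a_2 = -3/2
  x^1: 6 a_3 - 6 a_1 = 0  ->  6 a_3 = 6 a_1 = 6  ->  a_3 = 1
  x^2: 12 a_4 - 11 a_2 = 0  ->  12 a_4 = 11 a_2 = -33/2  ->  a_4 = -11/8
  x^3: 20 a_5 - 18 a_3 = 0  ->  20 a_5 = 18 a_3 = 18  ->  a_5 = 9/10
Truncated series: y(x) = -1 + x - (3/2) x^2 + x^3 - (11/8) x^4 + (9/10) x^5 + O(x^6).

a_0 = -1; a_1 = 1; a_2 = -3/2; a_3 = 1; a_4 = -11/8; a_5 = 9/10


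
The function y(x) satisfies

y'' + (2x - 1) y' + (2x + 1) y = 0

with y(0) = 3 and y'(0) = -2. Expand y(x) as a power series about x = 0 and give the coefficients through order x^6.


Ansatz: y(x) = sum_{n>=0} a_n x^n, so y'(x) = sum_{n>=1} n a_n x^(n-1) and y''(x) = sum_{n>=2} n(n-1) a_n x^(n-2).
Substitute into P(x) y'' + Q(x) y' + R(x) y = 0 with P(x) = 1, Q(x) = 2x - 1, R(x) = 2x + 1, and match powers of x.
Initial conditions: a_0 = 3, a_1 = -2.
Setting the coefficient of each power of x to zero and solving order by order (substituting the coefficients already found):
  x^0: 2 a_2 - a_1 + a_0 = 0  ->  2 a_2 = a_1 - a_0 = -5  ->  a_2 = -5/2
  x^1: 6 a_3 - 2 a_2 + 3 a_1 + 2 a_0 = 0  ->  6 a_3 = 2 a_2 - 3 a_1 - 2 a_0 = -5  ->  a_3 = -5/6
  x^2: 12 a_4 - 3 a_3 + 5 a_2 + 2 a_1 = 0  ->  12 a_4 = 3 a_3 - 5 a_2 - 2 a_1 = 14  ->  a_4 = 7/6
  x^3: 20 a_5 - 4 a_4 + 7 a_3 + 2 a_2 = 0  ->  20 a_5 = 4 a_4 - 7 a_3 - 2 a_2 = 31/2  ->  a_5 = 31/40
  x^4: 30 a_6 - 5 a_5 + 9 a_4 + 2 a_3 = 0  ->  30 a_6 = 5 a_5 - 9 a_4 - 2 a_3 = -119/24  ->  a_6 = -119/720
Truncated series: y(x) = 3 - 2 x - (5/2) x^2 - (5/6) x^3 + (7/6) x^4 + (31/40) x^5 - (119/720) x^6 + O(x^7).

a_0 = 3; a_1 = -2; a_2 = -5/2; a_3 = -5/6; a_4 = 7/6; a_5 = 31/40; a_6 = -119/720


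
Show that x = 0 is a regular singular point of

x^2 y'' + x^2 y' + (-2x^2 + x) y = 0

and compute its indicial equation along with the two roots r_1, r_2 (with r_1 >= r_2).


Divide by x^2 to reach normal form y'' + P_1(x) y' + P_2(x) y = 0 with P_1(x) = 1 and P_2(x) = -2 + 1/x.
x = 0 is a singular point because the y-coefficient -2 + 1/x has a pole at x = 0.
It is a regular singular point because x P_1(x) = p(x) = x and x^2 P_2(x) = q(x) = -2x^2 + x are polynomials, hence analytic at x = 0.
p(0) = 0,  q(0) = 0.
Indicial equation: r(r-1) + p(0) r + q(0) = 0, i.e. r^2 + (p(0) - 1) r + q(0) = 0, i.e. r^2 - 1 r = 0.
Discriminant: (-1)^2 - 4(0) = 1, so r = (1 ± 1)/2.
Solving: r_1 = 1, r_2 = 0.

indicial: r^2 - 1 r = 0; roots r_1 = 1, r_2 = 0


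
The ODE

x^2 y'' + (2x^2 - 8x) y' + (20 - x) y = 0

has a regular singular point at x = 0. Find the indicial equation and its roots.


Divide by x^2 to reach normal form y'' + P_1(x) y' + P_2(x) y = 0 with P_1(x) = 2 - 8/x and P_2(x) = -1/x + 20/x^2.
x = 0 is a singular point because the y'-coefficient 2 - 8/x has a pole at x = 0 and the y-coefficient -1/x + 20/x^2 has a pole at x = 0.
It is a regular singular point because x P_1(x) = p(x) = 2x - 8 and x^2 P_2(x) = q(x) = 20 - x are polynomials, hence analytic at x = 0.
p(0) = -8,  q(0) = 20.
Indicial equation: r(r-1) + p(0) r + q(0) = 0, i.e. r^2 + (p(0) - 1) r + q(0) = 0, i.e. r^2 - 9 r + 20 = 0.
Discriminant: (-9)^2 - 4(20) = 1, so r = (9 ± 1)/2.
Solving: r_1 = 5, r_2 = 4.

indicial: r^2 - 9 r + 20 = 0; roots r_1 = 5, r_2 = 4


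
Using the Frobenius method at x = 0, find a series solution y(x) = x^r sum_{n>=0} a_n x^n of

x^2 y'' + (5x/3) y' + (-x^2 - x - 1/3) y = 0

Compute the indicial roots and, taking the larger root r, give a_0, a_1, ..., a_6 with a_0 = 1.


Write in Frobenius form y'' + (p(x)/x) y' + (q(x)/x^2) y = 0:
  p(x) = 5/3,  q(x) = -x^2 - x - 1/3.
Indicial equation: r(r-1) + (5/3) r + (-1/3) = 0 -> roots r_1 = 1/3, r_2 = -1.
Take r = r_1 = 1/3. Let y(x) = x^r sum_{n>=0} a_n x^n with a_0 = 1.
Substitute y = x^r sum a_n x^n and match x^{r+n}. The recurrence is
  D(n) a_n - 1 a_{n-1} - 1 a_{n-2} = 0,  where D(n) = (r+n)(r+n-1) + (5/3)(r+n) + (-1/3).
  a_n = [1 a_{n-1} + 1 a_{n-2}] / D(n).
Since the indicial polynomial factors as (r - r_1)(r - r_2), D(n) = (r_1 + n - r_1)(r_1 + n - r_2) = n(n + 4/3).
Evaluating step by step (a_0 = 1):
  n = 1: D(1) = 1(1 + 4/3) = 7/3; numerator = 1(1) = 1; a_1 = (1)/(7/3) = 3/7
  n = 2: D(2) = 2(2 + 4/3) = 20/3; numerator = 1(3/7) + 1(1) = 10/7; a_2 = (10/7)/(20/3) = 3/14
  n = 3: D(3) = 3(3 + 4/3) = 13; numerator = 1(3/14) + 1(3/7) = 9/14; a_3 = (9/14)/(13) = 9/182
  n = 4: D(4) = 4(4 + 4/3) = 64/3; numerator = 1(9/182) + 1(3/14) = 24/91; a_4 = (24/91)/(64/3) = 9/728
  n = 5: D(5) = 5(5 + 4/3) = 95/3; numerator = 1(9/728) + 1(9/182) = 45/728; a_5 = (45/728)/(95/3) = 27/13832
  n = 6: D(6) = 6(6 + 4/3) = 44; numerator = 1(27/13832) + 1(9/728) = 99/6916; a_6 = (99/6916)/(44) = 9/27664

r = 1/3; a_0 = 1; a_1 = 3/7; a_2 = 3/14; a_3 = 9/182; a_4 = 9/728; a_5 = 27/13832; a_6 = 9/27664


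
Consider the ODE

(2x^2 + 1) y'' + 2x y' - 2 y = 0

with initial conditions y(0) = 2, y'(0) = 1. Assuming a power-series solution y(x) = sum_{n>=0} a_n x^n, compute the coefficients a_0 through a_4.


Ansatz: y(x) = sum_{n>=0} a_n x^n, so y'(x) = sum_{n>=1} n a_n x^(n-1) and y''(x) = sum_{n>=2} n(n-1) a_n x^(n-2).
Substitute into P(x) y'' + Q(x) y' + R(x) y = 0 with P(x) = 2x^2 + 1, Q(x) = 2x, R(x) = -2, and match powers of x.
Initial conditions: a_0 = 2, a_1 = 1.
Setting the coefficient of each power of x to zero and solving order by order (substituting the coefficients already found):
  x^0: 2 a_2 - 2 a_0 = 0  ->  2 a_2 = 2 a_0 = 4  ->  a_2 = 2
  x^1: 6 a_3 = 0  ->  a_3 = 0
  x^2: 12 a_4 + 6 a_2 = 0  ->  12 a_4 = -6 a_2 = -12  ->  a_4 = -1
Truncated series: y(x) = 2 + x + 2 x^2 - x^4 + O(x^5).

a_0 = 2; a_1 = 1; a_2 = 2; a_3 = 0; a_4 = -1


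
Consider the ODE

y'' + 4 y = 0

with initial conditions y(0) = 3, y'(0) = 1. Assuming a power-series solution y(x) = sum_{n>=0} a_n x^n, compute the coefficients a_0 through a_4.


Ansatz: y(x) = sum_{n>=0} a_n x^n, so y'(x) = sum_{n>=1} n a_n x^(n-1) and y''(x) = sum_{n>=2} n(n-1) a_n x^(n-2).
Substitute into P(x) y'' + Q(x) y' + R(x) y = 0 with P(x) = 1, Q(x) = 0, R(x) = 4, and match powers of x.
Initial conditions: a_0 = 3, a_1 = 1.
Setting the coefficient of each power of x to zero and solving order by order (substituting the coefficients already found):
  x^0: 2 a_2 + 4 a_0 = 0  ->  2 a_2 = -4 a_0 = -12  ->  a_2 = -6
  x^1: 6 a_3 + 4 a_1 = 0  ->  6 a_3 = -4 a_1 = -4  ->  a_3 = -2/3
  x^2: 12 a_4 + 4 a_2 = 0  ->  12 a_4 = -4 a_2 = 24  ->  a_4 = 2
Truncated series: y(x) = 3 + x - 6 x^2 - (2/3) x^3 + 2 x^4 + O(x^5).

a_0 = 3; a_1 = 1; a_2 = -6; a_3 = -2/3; a_4 = 2


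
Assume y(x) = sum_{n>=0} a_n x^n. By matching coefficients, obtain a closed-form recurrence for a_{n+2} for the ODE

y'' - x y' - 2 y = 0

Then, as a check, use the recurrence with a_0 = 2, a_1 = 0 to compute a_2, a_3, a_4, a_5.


Substitute y = sum_n a_n x^n.
y''(x) has coefficient (n+2)(n+1) a_{n+2} at x^n;
-x y'(x) has coefficient -n a_n at x^n (shift);
-2 y(x) has coefficient -2 a_n at x^n.
Matching x^n: (n+2)(n+1) a_{n+2} + (-n - 2) a_n = 0.
Thus a_{n+2} = (n + 2) / ((n+1)(n+2)) * a_n.

Check with a_0 = 2, a_1 = 0 (apply the recurrence for n = 0, 1, 2, 3): a_0 = 2, a_1 = 0, a_2 = 2, a_3 = 0, a_4 = 2/3, a_5 = 0.

a_(n+2) = (n + 2) / ((n+1)(n+2)) * a_n; check: a_0 = 2, a_1 = 0, a_2 = 2, a_3 = 0, a_4 = 2/3, a_5 = 0


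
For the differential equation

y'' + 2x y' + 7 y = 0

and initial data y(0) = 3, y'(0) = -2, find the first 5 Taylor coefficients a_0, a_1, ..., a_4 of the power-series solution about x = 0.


Ansatz: y(x) = sum_{n>=0} a_n x^n, so y'(x) = sum_{n>=1} n a_n x^(n-1) and y''(x) = sum_{n>=2} n(n-1) a_n x^(n-2).
Substitute into P(x) y'' + Q(x) y' + R(x) y = 0 with P(x) = 1, Q(x) = 2x, R(x) = 7, and match powers of x.
Initial conditions: a_0 = 3, a_1 = -2.
Setting the coefficient of each power of x to zero and solving order by order (substituting the coefficients already found):
  x^0: 2 a_2 + 7 a_0 = 0  ->  2 a_2 = -7 a_0 = -21  ->  a_2 = -21/2
  x^1: 6 a_3 + 9 a_1 = 0  ->  6 a_3 = -9 a_1 = 18  ->  a_3 = 3
  x^2: 12 a_4 + 11 a_2 = 0  ->  12 a_4 = -11 a_2 = 231/2  ->  a_4 = 77/8
Truncated series: y(x) = 3 - 2 x - (21/2) x^2 + 3 x^3 + (77/8) x^4 + O(x^5).

a_0 = 3; a_1 = -2; a_2 = -21/2; a_3 = 3; a_4 = 77/8


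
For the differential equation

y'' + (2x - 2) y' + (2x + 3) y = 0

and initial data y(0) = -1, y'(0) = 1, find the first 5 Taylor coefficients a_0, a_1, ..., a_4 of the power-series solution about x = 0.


Ansatz: y(x) = sum_{n>=0} a_n x^n, so y'(x) = sum_{n>=1} n a_n x^(n-1) and y''(x) = sum_{n>=2} n(n-1) a_n x^(n-2).
Substitute into P(x) y'' + Q(x) y' + R(x) y = 0 with P(x) = 1, Q(x) = 2x - 2, R(x) = 2x + 3, and match powers of x.
Initial conditions: a_0 = -1, a_1 = 1.
Setting the coefficient of each power of x to zero and solving order by order (substituting the coefficients already found):
  x^0: 2 a_2 - 2 a_1 + 3 a_0 = 0  ->  2 a_2 = 2 a_1 - 3 a_0 = 5  ->  a_2 = 5/2
  x^1: 6 a_3 - 4 a_2 + 5 a_1 + 2 a_0 = 0  ->  6 a_3 = 4 a_2 - 5 a_1 - 2 a_0 = 7  ->  a_3 = 7/6
  x^2: 12 a_4 - 6 a_3 + 7 a_2 + 2 a_1 = 0  ->  12 a_4 = 6 a_3 - 7 a_2 - 2 a_1 = -25/2  ->  a_4 = -25/24
Truncated series: y(x) = -1 + x + (5/2) x^2 + (7/6) x^3 - (25/24) x^4 + O(x^5).

a_0 = -1; a_1 = 1; a_2 = 5/2; a_3 = 7/6; a_4 = -25/24


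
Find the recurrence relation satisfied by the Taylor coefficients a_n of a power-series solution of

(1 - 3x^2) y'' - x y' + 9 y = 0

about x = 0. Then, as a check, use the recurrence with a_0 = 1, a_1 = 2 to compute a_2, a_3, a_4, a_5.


Substitute y = sum_n a_n x^n.
(1 - 3 x^2) y'' contributes (n+2)(n+1) a_{n+2} - 3 n(n-1) a_n at x^n.
-x y'(x) contributes -n a_n at x^n.
9 y(x) contributes 9 a_n at x^n.
Matching x^n: (n+2)(n+1) a_{n+2} + (-3 n(n-1) - n + 9) a_n = 0.
Thus a_{n+2} = (3 n(n-1) + n - 9) / ((n+1)(n+2)) * a_n.

Check with a_0 = 1, a_1 = 2 (apply the recurrence for n = 0, 1, 2, 3): a_0 = 1, a_1 = 2, a_2 = -9/2, a_3 = -8/3, a_4 = 3/8, a_5 = -8/5.

a_(n+2) = (3 n(n-1) + n - 9) / ((n+1)(n+2)) * a_n; check: a_0 = 1, a_1 = 2, a_2 = -9/2, a_3 = -8/3, a_4 = 3/8, a_5 = -8/5


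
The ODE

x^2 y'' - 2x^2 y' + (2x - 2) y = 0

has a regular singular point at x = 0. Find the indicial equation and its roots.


Divide by x^2 to reach normal form y'' + P_1(x) y' + P_2(x) y = 0 with P_1(x) = -2 and P_2(x) = 2/x - 2/x^2.
x = 0 is a singular point because the y-coefficient 2/x - 2/x^2 has a pole at x = 0.
It is a regular singular point because x P_1(x) = p(x) = -2x and x^2 P_2(x) = q(x) = 2x - 2 are polynomials, hence analytic at x = 0.
p(0) = 0,  q(0) = -2.
Indicial equation: r(r-1) + p(0) r + q(0) = 0, i.e. r^2 + (p(0) - 1) r + q(0) = 0, i.e. r^2 - 1 r - 2 = 0.
Discriminant: (-1)^2 - 4(-2) = 9, so r = (1 ± 3)/2.
Solving: r_1 = 2, r_2 = -1.

indicial: r^2 - 1 r - 2 = 0; roots r_1 = 2, r_2 = -1


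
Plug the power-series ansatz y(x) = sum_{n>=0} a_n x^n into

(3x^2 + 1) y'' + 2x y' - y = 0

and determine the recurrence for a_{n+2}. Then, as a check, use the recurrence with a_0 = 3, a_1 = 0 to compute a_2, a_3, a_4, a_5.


Substitute y = sum_n a_n x^n.
(1 + 3 x^2) y'' contributes (n+2)(n+1) a_{n+2} + 3 n(n-1) a_n at x^n.
2 x y'(x) contributes 2 n a_n at x^n.
-y(x) contributes -1 a_n at x^n.
Matching x^n: (n+2)(n+1) a_{n+2} + (3 n(n-1) + 2 n - 1) a_n = 0.
Thus a_{n+2} = (-3 n(n-1) - 2 n + 1) / ((n+1)(n+2)) * a_n.

Check with a_0 = 3, a_1 = 0 (apply the recurrence for n = 0, 1, 2, 3): a_0 = 3, a_1 = 0, a_2 = 3/2, a_3 = 0, a_4 = -9/8, a_5 = 0.

a_(n+2) = (-3 n(n-1) - 2 n + 1) / ((n+1)(n+2)) * a_n; check: a_0 = 3, a_1 = 0, a_2 = 3/2, a_3 = 0, a_4 = -9/8, a_5 = 0


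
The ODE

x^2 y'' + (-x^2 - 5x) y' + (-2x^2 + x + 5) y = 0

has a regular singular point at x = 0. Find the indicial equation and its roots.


Divide by x^2 to reach normal form y'' + P_1(x) y' + P_2(x) y = 0 with P_1(x) = -1 - 5/x and P_2(x) = -2 + 1/x + 5/x^2.
x = 0 is a singular point because the y'-coefficient -1 - 5/x has a pole at x = 0 and the y-coefficient -2 + 1/x + 5/x^2 has a pole at x = 0.
It is a regular singular point because x P_1(x) = p(x) = -x - 5 and x^2 P_2(x) = q(x) = -2x^2 + x + 5 are polynomials, hence analytic at x = 0.
p(0) = -5,  q(0) = 5.
Indicial equation: r(r-1) + p(0) r + q(0) = 0, i.e. r^2 + (p(0) - 1) r + q(0) = 0, i.e. r^2 - 6 r + 5 = 0.
Discriminant: (-6)^2 - 4(5) = 16, so r = (6 ± 4)/2.
Solving: r_1 = 5, r_2 = 1.

indicial: r^2 - 6 r + 5 = 0; roots r_1 = 5, r_2 = 1


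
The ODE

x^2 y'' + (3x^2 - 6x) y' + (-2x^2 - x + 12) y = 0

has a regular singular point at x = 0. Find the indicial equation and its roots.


Divide by x^2 to reach normal form y'' + P_1(x) y' + P_2(x) y = 0 with P_1(x) = 3 - 6/x and P_2(x) = -2 - 1/x + 12/x^2.
x = 0 is a singular point because the y'-coefficient 3 - 6/x has a pole at x = 0 and the y-coefficient -2 - 1/x + 12/x^2 has a pole at x = 0.
It is a regular singular point because x P_1(x) = p(x) = 3x - 6 and x^2 P_2(x) = q(x) = -2x^2 - x + 12 are polynomials, hence analytic at x = 0.
p(0) = -6,  q(0) = 12.
Indicial equation: r(r-1) + p(0) r + q(0) = 0, i.e. r^2 + (p(0) - 1) r + q(0) = 0, i.e. r^2 - 7 r + 12 = 0.
Discriminant: (-7)^2 - 4(12) = 1, so r = (7 ± 1)/2.
Solving: r_1 = 4, r_2 = 3.

indicial: r^2 - 7 r + 12 = 0; roots r_1 = 4, r_2 = 3


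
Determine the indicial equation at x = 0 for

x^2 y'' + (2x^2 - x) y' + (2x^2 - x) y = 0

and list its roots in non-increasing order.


Divide by x^2 to reach normal form y'' + P_1(x) y' + P_2(x) y = 0 with P_1(x) = 2 - 1/x and P_2(x) = 2 - 1/x.
x = 0 is a singular point because the y'-coefficient 2 - 1/x has a pole at x = 0 and the y-coefficient 2 - 1/x has a pole at x = 0.
It is a regular singular point because x P_1(x) = p(x) = 2x - 1 and x^2 P_2(x) = q(x) = 2x^2 - x are polynomials, hence analytic at x = 0.
p(0) = -1,  q(0) = 0.
Indicial equation: r(r-1) + p(0) r + q(0) = 0, i.e. r^2 + (p(0) - 1) r + q(0) = 0, i.e. r^2 - 2 r = 0.
Discriminant: (-2)^2 - 4(0) = 4, so r = (2 ± 2)/2.
Solving: r_1 = 2, r_2 = 0.

indicial: r^2 - 2 r = 0; roots r_1 = 2, r_2 = 0


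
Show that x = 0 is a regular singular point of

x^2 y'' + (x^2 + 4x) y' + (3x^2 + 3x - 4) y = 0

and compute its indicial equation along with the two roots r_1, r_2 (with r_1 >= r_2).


Divide by x^2 to reach normal form y'' + P_1(x) y' + P_2(x) y = 0 with P_1(x) = 1 + 4/x and P_2(x) = 3 + 3/x - 4/x^2.
x = 0 is a singular point because the y'-coefficient 1 + 4/x has a pole at x = 0 and the y-coefficient 3 + 3/x - 4/x^2 has a pole at x = 0.
It is a regular singular point because x P_1(x) = p(x) = x + 4 and x^2 P_2(x) = q(x) = 3x^2 + 3x - 4 are polynomials, hence analytic at x = 0.
p(0) = 4,  q(0) = -4.
Indicial equation: r(r-1) + p(0) r + q(0) = 0, i.e. r^2 + (p(0) - 1) r + q(0) = 0, i.e. r^2 + 3 r - 4 = 0.
Discriminant: (3)^2 - 4(-4) = 25, so r = (-3 ± 5)/2.
Solving: r_1 = 1, r_2 = -4.

indicial: r^2 + 3 r - 4 = 0; roots r_1 = 1, r_2 = -4


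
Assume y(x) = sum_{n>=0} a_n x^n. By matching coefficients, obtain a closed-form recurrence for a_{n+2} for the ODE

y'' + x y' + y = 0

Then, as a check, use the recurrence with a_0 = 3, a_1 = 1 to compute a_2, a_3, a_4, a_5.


Substitute y = sum_n a_n x^n.
y''(x) has coefficient (n+2)(n+1) a_{n+2} at x^n;
x y'(x) has coefficient n a_n at x^n (shift);
y(x) has coefficient 1 a_n at x^n.
Matching x^n: (n+2)(n+1) a_{n+2} + (n + 1) a_n = 0.
Thus a_{n+2} = (-n - 1) / ((n+1)(n+2)) * a_n.

Check with a_0 = 3, a_1 = 1 (apply the recurrence for n = 0, 1, 2, 3): a_0 = 3, a_1 = 1, a_2 = -3/2, a_3 = -1/3, a_4 = 3/8, a_5 = 1/15.

a_(n+2) = (-n - 1) / ((n+1)(n+2)) * a_n; check: a_0 = 3, a_1 = 1, a_2 = -3/2, a_3 = -1/3, a_4 = 3/8, a_5 = 1/15


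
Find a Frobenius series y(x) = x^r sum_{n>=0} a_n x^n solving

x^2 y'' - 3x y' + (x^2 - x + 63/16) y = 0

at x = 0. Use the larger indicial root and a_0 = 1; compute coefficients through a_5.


Write in Frobenius form y'' + (p(x)/x) y' + (q(x)/x^2) y = 0:
  p(x) = -3,  q(x) = x^2 - x + 63/16.
Indicial equation: r(r-1) + (-3) r + (63/16) = 0 -> roots r_1 = 9/4, r_2 = 7/4.
Take r = r_1 = 9/4. Let y(x) = x^r sum_{n>=0} a_n x^n with a_0 = 1.
Substitute y = x^r sum a_n x^n and match x^{r+n}. The recurrence is
  D(n) a_n - 1 a_{n-1} + 1 a_{n-2} = 0,  where D(n) = (r+n)(r+n-1) + (-3)(r+n) + (63/16).
  a_n = [1 a_{n-1} - 1 a_{n-2}] / D(n).
Since the indicial polynomial factors as (r - r_1)(r - r_2), D(n) = (r_1 + n - r_1)(r_1 + n - r_2) = n(n + 1/2).
Evaluating step by step (a_0 = 1):
  n = 1: D(1) = 1(1 + 1/2) = 3/2; numerator = 1(1) = 1; a_1 = (1)/(3/2) = 2/3
  n = 2: D(2) = 2(2 + 1/2) = 5; numerator = 1(2/3) - 1(1) = -1/3; a_2 = (-1/3)/(5) = -1/15
  n = 3: D(3) = 3(3 + 1/2) = 21/2; numerator = 1(-1/15) - 1(2/3) = -11/15; a_3 = (-11/15)/(21/2) = -22/315
  n = 4: D(4) = 4(4 + 1/2) = 18; numerator = 1(-22/315) - 1(-1/15) = -1/315; a_4 = (-1/315)/(18) = -1/5670
  n = 5: D(5) = 5(5 + 1/2) = 55/2; numerator = 1(-1/5670) - 1(-22/315) = 79/1134; a_5 = (79/1134)/(55/2) = 79/31185

r = 9/4; a_0 = 1; a_1 = 2/3; a_2 = -1/15; a_3 = -22/315; a_4 = -1/5670; a_5 = 79/31185


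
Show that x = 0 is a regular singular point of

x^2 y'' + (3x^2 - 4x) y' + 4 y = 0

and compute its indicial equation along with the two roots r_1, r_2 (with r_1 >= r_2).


Divide by x^2 to reach normal form y'' + P_1(x) y' + P_2(x) y = 0 with P_1(x) = 3 - 4/x and P_2(x) = 4/x^2.
x = 0 is a singular point because the y'-coefficient 3 - 4/x has a pole at x = 0 and the y-coefficient 4/x^2 has a pole at x = 0.
It is a regular singular point because x P_1(x) = p(x) = 3x - 4 and x^2 P_2(x) = q(x) = 4 are polynomials, hence analytic at x = 0.
p(0) = -4,  q(0) = 4.
Indicial equation: r(r-1) + p(0) r + q(0) = 0, i.e. r^2 + (p(0) - 1) r + q(0) = 0, i.e. r^2 - 5 r + 4 = 0.
Discriminant: (-5)^2 - 4(4) = 9, so r = (5 ± 3)/2.
Solving: r_1 = 4, r_2 = 1.

indicial: r^2 - 5 r + 4 = 0; roots r_1 = 4, r_2 = 1


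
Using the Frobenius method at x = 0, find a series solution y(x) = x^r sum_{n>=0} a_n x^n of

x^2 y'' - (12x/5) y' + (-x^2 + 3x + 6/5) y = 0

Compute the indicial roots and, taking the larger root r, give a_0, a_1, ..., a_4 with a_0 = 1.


Write in Frobenius form y'' + (p(x)/x) y' + (q(x)/x^2) y = 0:
  p(x) = -12/5,  q(x) = -x^2 + 3x + 6/5.
Indicial equation: r(r-1) + (-12/5) r + (6/5) = 0 -> roots r_1 = 3, r_2 = 2/5.
Take r = r_1 = 3. Let y(x) = x^r sum_{n>=0} a_n x^n with a_0 = 1.
Substitute y = x^r sum a_n x^n and match x^{r+n}. The recurrence is
  D(n) a_n + 3 a_{n-1} - 1 a_{n-2} = 0,  where D(n) = (r+n)(r+n-1) + (-12/5)(r+n) + (6/5).
  a_n = [-3 a_{n-1} + 1 a_{n-2}] / D(n).
Since the indicial polynomial factors as (r - r_1)(r - r_2), D(n) = (r_1 + n - r_1)(r_1 + n - r_2) = n(n + 13/5).
Evaluating step by step (a_0 = 1):
  n = 1: D(1) = 1(1 + 13/5) = 18/5; numerator = -3(1) = -3; a_1 = (-3)/(18/5) = -5/6
  n = 2: D(2) = 2(2 + 13/5) = 46/5; numerator = -3(-5/6) + 1(1) = 7/2; a_2 = (7/2)/(46/5) = 35/92
  n = 3: D(3) = 3(3 + 13/5) = 84/5; numerator = -3(35/92) + 1(-5/6) = -545/276; a_3 = (-545/276)/(84/5) = -2725/23184
  n = 4: D(4) = 4(4 + 13/5) = 132/5; numerator = -3(-2725/23184) + 1(35/92) = 5665/7728; a_4 = (5665/7728)/(132/5) = 2575/92736

r = 3; a_0 = 1; a_1 = -5/6; a_2 = 35/92; a_3 = -2725/23184; a_4 = 2575/92736


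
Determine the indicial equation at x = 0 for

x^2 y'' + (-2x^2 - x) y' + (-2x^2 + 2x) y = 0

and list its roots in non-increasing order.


Divide by x^2 to reach normal form y'' + P_1(x) y' + P_2(x) y = 0 with P_1(x) = -2 - 1/x and P_2(x) = -2 + 2/x.
x = 0 is a singular point because the y'-coefficient -2 - 1/x has a pole at x = 0 and the y-coefficient -2 + 2/x has a pole at x = 0.
It is a regular singular point because x P_1(x) = p(x) = -2x - 1 and x^2 P_2(x) = q(x) = -2x^2 + 2x are polynomials, hence analytic at x = 0.
p(0) = -1,  q(0) = 0.
Indicial equation: r(r-1) + p(0) r + q(0) = 0, i.e. r^2 + (p(0) - 1) r + q(0) = 0, i.e. r^2 - 2 r = 0.
Discriminant: (-2)^2 - 4(0) = 4, so r = (2 ± 2)/2.
Solving: r_1 = 2, r_2 = 0.

indicial: r^2 - 2 r = 0; roots r_1 = 2, r_2 = 0


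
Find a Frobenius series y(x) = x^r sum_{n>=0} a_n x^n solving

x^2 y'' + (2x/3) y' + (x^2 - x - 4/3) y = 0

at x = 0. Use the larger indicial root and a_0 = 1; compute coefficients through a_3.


Write in Frobenius form y'' + (p(x)/x) y' + (q(x)/x^2) y = 0:
  p(x) = 2/3,  q(x) = x^2 - x - 4/3.
Indicial equation: r(r-1) + (2/3) r + (-4/3) = 0 -> roots r_1 = 4/3, r_2 = -1.
Take r = r_1 = 4/3. Let y(x) = x^r sum_{n>=0} a_n x^n with a_0 = 1.
Substitute y = x^r sum a_n x^n and match x^{r+n}. The recurrence is
  D(n) a_n - 1 a_{n-1} + 1 a_{n-2} = 0,  where D(n) = (r+n)(r+n-1) + (2/3)(r+n) + (-4/3).
  a_n = [1 a_{n-1} - 1 a_{n-2}] / D(n).
Since the indicial polynomial factors as (r - r_1)(r - r_2), D(n) = (r_1 + n - r_1)(r_1 + n - r_2) = n(n + 7/3).
Evaluating step by step (a_0 = 1):
  n = 1: D(1) = 1(1 + 7/3) = 10/3; numerator = 1(1) = 1; a_1 = (1)/(10/3) = 3/10
  n = 2: D(2) = 2(2 + 7/3) = 26/3; numerator = 1(3/10) - 1(1) = -7/10; a_2 = (-7/10)/(26/3) = -21/260
  n = 3: D(3) = 3(3 + 7/3) = 16; numerator = 1(-21/260) - 1(3/10) = -99/260; a_3 = (-99/260)/(16) = -99/4160

r = 4/3; a_0 = 1; a_1 = 3/10; a_2 = -21/260; a_3 = -99/4160


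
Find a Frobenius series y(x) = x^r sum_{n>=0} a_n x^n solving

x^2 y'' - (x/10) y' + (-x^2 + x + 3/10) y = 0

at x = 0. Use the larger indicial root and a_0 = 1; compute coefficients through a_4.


Write in Frobenius form y'' + (p(x)/x) y' + (q(x)/x^2) y = 0:
  p(x) = -1/10,  q(x) = -x^2 + x + 3/10.
Indicial equation: r(r-1) + (-1/10) r + (3/10) = 0 -> roots r_1 = 3/5, r_2 = 1/2.
Take r = r_1 = 3/5. Let y(x) = x^r sum_{n>=0} a_n x^n with a_0 = 1.
Substitute y = x^r sum a_n x^n and match x^{r+n}. The recurrence is
  D(n) a_n + 1 a_{n-1} - 1 a_{n-2} = 0,  where D(n) = (r+n)(r+n-1) + (-1/10)(r+n) + (3/10).
  a_n = [-1 a_{n-1} + 1 a_{n-2}] / D(n).
Since the indicial polynomial factors as (r - r_1)(r - r_2), D(n) = (r_1 + n - r_1)(r_1 + n - r_2) = n(n + 1/10).
Evaluating step by step (a_0 = 1):
  n = 1: D(1) = 1(1 + 1/10) = 11/10; numerator = -1(1) = -1; a_1 = (-1)/(11/10) = -10/11
  n = 2: D(2) = 2(2 + 1/10) = 21/5; numerator = -1(-10/11) + 1(1) = 21/11; a_2 = (21/11)/(21/5) = 5/11
  n = 3: D(3) = 3(3 + 1/10) = 93/10; numerator = -1(5/11) + 1(-10/11) = -15/11; a_3 = (-15/11)/(93/10) = -50/341
  n = 4: D(4) = 4(4 + 1/10) = 82/5; numerator = -1(-50/341) + 1(5/11) = 205/341; a_4 = (205/341)/(82/5) = 25/682

r = 3/5; a_0 = 1; a_1 = -10/11; a_2 = 5/11; a_3 = -50/341; a_4 = 25/682


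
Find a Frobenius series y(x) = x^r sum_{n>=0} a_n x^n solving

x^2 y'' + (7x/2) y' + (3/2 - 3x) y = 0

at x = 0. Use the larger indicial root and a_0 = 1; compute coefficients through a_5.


Write in Frobenius form y'' + (p(x)/x) y' + (q(x)/x^2) y = 0:
  p(x) = 7/2,  q(x) = 3/2 - 3x.
Indicial equation: r(r-1) + (7/2) r + (3/2) = 0 -> roots r_1 = -1, r_2 = -3/2.
Take r = r_1 = -1. Let y(x) = x^r sum_{n>=0} a_n x^n with a_0 = 1.
Substitute y = x^r sum a_n x^n and match x^{r+n}. The recurrence is
  D(n) a_n - 3 a_{n-1} = 0,  where D(n) = (r+n)(r+n-1) + (7/2)(r+n) + (3/2).
  a_n = 3 / D(n) * a_{n-1}.
Since the indicial polynomial factors as (r - r_1)(r - r_2), D(n) = (r_1 + n - r_1)(r_1 + n - r_2) = n(n + 1/2).
Evaluating step by step (a_0 = 1):
  n = 1: D(1) = 1(1 + 1/2) = 3/2; numerator = 3(1) = 3; a_1 = (3)/(3/2) = 2
  n = 2: D(2) = 2(2 + 1/2) = 5; numerator = 3(2) = 6; a_2 = (6)/(5) = 6/5
  n = 3: D(3) = 3(3 + 1/2) = 21/2; numerator = 3(6/5) = 18/5; a_3 = (18/5)/(21/2) = 12/35
  n = 4: D(4) = 4(4 + 1/2) = 18; numerator = 3(12/35) = 36/35; a_4 = (36/35)/(18) = 2/35
  n = 5: D(5) = 5(5 + 1/2) = 55/2; numerator = 3(2/35) = 6/35; a_5 = (6/35)/(55/2) = 12/1925

r = -1; a_0 = 1; a_1 = 2; a_2 = 6/5; a_3 = 12/35; a_4 = 2/35; a_5 = 12/1925
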